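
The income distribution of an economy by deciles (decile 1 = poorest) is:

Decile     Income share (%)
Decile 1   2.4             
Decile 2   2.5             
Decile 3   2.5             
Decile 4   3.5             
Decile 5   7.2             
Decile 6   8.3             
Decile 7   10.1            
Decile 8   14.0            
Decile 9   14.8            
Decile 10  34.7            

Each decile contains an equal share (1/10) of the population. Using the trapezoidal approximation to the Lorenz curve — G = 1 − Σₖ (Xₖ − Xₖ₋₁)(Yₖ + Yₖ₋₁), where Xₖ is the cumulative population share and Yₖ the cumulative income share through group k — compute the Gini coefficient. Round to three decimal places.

Cumulative income shares Yₖ: 0.0240, 0.0490, 0.0740, 0.1090, 0.1810, 0.2640, 0.3650, 0.5050, 0.6530, 1.0000
Σ (Xₖ−Xₖ₋₁)(Yₖ+Yₖ₋₁) = (1/10)(0.0240+0.0000) + (1/10)(0.0490+0.0240) + (1/10)(0.0740+0.0490) + (1/10)(0.1090+0.0740) + (1/10)(0.1810+0.1090) + (1/10)(0.2640+0.1810) + (1/10)(0.3650+0.2640) + (1/10)(0.5050+0.3650) + (1/10)(0.6530+0.5050) + (1/10)(1.0000+0.6530)
  = 0.0024 + 0.0073 + 0.0123 + 0.0183 + 0.0290 + 0.0445 + 0.0629 + 0.0870 + 0.1158 + 0.1653 = 0.5448
G = 1 − 0.5448 = 0.4552

0.455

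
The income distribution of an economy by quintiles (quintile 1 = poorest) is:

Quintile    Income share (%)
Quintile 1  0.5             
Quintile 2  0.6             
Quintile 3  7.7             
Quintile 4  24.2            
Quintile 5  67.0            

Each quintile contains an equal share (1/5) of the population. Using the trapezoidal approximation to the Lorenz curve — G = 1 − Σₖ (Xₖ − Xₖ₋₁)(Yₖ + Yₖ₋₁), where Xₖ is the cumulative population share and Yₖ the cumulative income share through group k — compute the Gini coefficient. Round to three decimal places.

Cumulative income shares Yₖ: 0.0050, 0.0110, 0.0880, 0.3300, 1.0000
Σ (Xₖ−Xₖ₋₁)(Yₖ+Yₖ₋₁) = (1/5)(0.0050+0.0000) + (1/5)(0.0110+0.0050) + (1/5)(0.0880+0.0110) + (1/5)(0.3300+0.0880) + (1/5)(1.0000+0.3300)
  = 0.0010 + 0.0032 + 0.0198 + 0.0836 + 0.2660 = 0.3736
G = 1 − 0.3736 = 0.6264

0.626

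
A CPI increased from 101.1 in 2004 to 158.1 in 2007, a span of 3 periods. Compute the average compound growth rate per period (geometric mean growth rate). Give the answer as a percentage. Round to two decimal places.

Growth factor = (158.1/101.1)^(1/3) = (1.563798)^(1/3) = 1.160718
Growth rate = 1.160718 − 1 = 0.160718 = 16.0718%

16.07%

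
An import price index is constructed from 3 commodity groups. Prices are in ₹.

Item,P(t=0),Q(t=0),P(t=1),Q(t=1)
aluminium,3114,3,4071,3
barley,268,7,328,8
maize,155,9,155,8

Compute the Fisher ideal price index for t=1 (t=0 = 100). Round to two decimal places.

Laspeyres component (base-period weights):
ΣP(t=1)Q(t=0) = 4071×3 + 328×7 + 155×9 = 12213 + 2296 + 1395 = 15904
ΣP(t=0)Q(t=0) = 3114×3 + 268×7 + 155×9 = 9342 + 1876 + 1395 = 12613
L = 15904 / 12613 × 100 = 126.0921
Paasche component (current-period weights):
ΣP(t=1)Q(t=1) = 4071×3 + 328×8 + 155×8 = 12213 + 2624 + 1240 = 16077
ΣP(t=0)Q(t=1) = 3114×3 + 268×8 + 155×8 = 9342 + 2144 + 1240 = 12726
P = 16077 / 12726 × 100 = 126.3319
Fisher = √(L × P) = √(126.0921 × 126.3319) = 126.2120

126.21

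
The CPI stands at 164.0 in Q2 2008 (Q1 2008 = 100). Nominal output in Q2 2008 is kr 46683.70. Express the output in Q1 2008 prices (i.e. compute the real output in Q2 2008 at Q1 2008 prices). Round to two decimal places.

28465.67

Real = Nominal ÷ (Index/100) = 46683.70 ÷ (164.0/100)
     = 46683.70 ÷ 1.640 = 28465.6707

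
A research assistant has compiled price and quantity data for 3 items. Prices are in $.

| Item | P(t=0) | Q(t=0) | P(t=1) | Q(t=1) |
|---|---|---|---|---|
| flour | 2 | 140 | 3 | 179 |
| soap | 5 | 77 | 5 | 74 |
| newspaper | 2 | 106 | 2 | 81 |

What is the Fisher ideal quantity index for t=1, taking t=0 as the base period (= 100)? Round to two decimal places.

Laspeyres component (base-period weights):
ΣP(t=0)Q(t=1) = 2×179 + 5×74 + 2×81 = 358 + 370 + 162 = 890
ΣP(t=0)Q(t=0) = 2×140 + 5×77 + 2×106 = 280 + 385 + 212 = 877
L = 890 / 877 × 100 = 101.4823
Paasche component (current-period weights):
ΣP(t=1)Q(t=1) = 3×179 + 5×74 + 2×81 = 537 + 370 + 162 = 1069
ΣP(t=1)Q(t=0) = 3×140 + 5×77 + 2×106 = 420 + 385 + 212 = 1017
P = 1069 / 1017 × 100 = 105.1131
Fisher = √(L × P) = √(101.4823 × 105.1131) = 103.2817

103.28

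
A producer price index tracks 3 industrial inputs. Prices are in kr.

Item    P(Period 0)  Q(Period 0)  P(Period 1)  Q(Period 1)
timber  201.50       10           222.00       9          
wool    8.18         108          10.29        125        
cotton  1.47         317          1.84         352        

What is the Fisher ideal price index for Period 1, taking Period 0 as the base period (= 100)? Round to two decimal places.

Laspeyres component (base-period weights):
ΣP(Period 1)Q(Period 0) = 222.00×10 + 10.29×108 + 1.84×317 = 2220 + 1111.32 + 583.28 = 3914.6
ΣP(Period 0)Q(Period 0) = 201.50×10 + 8.18×108 + 1.47×317 = 2015 + 883.44 + 465.99 = 3364.43
L = 3914.6 / 3364.43 × 100 = 116.3525
Paasche component (current-period weights):
ΣP(Period 1)Q(Period 1) = 222.00×9 + 10.29×125 + 1.84×352 = 1998 + 1286.25 + 647.68 = 3931.93
ΣP(Period 0)Q(Period 1) = 201.50×9 + 8.18×125 + 1.47×352 = 1813.5 + 1022.5 + 517.44 = 3353.44
P = 3931.93 / 3353.44 × 100 = 117.2506
Fisher = √(L × P) = √(116.3525 × 117.2506) = 116.8007

116.80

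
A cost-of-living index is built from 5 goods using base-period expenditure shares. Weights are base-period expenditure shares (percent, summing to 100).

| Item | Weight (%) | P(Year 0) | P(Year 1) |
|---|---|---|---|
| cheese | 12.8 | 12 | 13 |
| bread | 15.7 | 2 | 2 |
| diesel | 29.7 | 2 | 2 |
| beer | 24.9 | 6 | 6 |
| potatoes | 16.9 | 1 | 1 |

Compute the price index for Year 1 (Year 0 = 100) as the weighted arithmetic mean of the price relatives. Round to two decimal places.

101.07

cheese: 12.8 × (13/12) = 12.8 × 1.083333 = 13.8667
bread: 15.7 × (2/2) = 15.7 × 1.000000 = 15.7000
diesel: 29.7 × (2/2) = 29.7 × 1.000000 = 29.7000
beer: 24.9 × (6/6) = 24.9 × 1.000000 = 24.9000
potatoes: 16.9 × (1/1) = 16.9 × 1.000000 = 16.9000
Index = Σ wᵢ·(p₁ᵢ/p₀ᵢ) = 13.8667 + 15.7000 + 29.7000 + 24.9000 + 16.9000 = 101.0667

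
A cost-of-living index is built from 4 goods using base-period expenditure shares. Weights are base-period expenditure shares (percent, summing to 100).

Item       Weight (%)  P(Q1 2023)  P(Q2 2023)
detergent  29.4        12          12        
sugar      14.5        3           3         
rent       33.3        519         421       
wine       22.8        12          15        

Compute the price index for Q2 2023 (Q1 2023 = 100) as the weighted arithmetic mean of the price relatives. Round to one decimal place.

detergent: 29.4 × (12/12) = 29.4 × 1.000000 = 29.4000
sugar: 14.5 × (3/3) = 14.5 × 1.000000 = 14.5000
rent: 33.3 × (421/519) = 33.3 × 0.811175 = 27.0121
wine: 22.8 × (15/12) = 22.8 × 1.250000 = 28.5000
Index = Σ wᵢ·(p₁ᵢ/p₀ᵢ) = 29.4000 + 14.5000 + 27.0121 + 28.5000 = 99.4121

99.4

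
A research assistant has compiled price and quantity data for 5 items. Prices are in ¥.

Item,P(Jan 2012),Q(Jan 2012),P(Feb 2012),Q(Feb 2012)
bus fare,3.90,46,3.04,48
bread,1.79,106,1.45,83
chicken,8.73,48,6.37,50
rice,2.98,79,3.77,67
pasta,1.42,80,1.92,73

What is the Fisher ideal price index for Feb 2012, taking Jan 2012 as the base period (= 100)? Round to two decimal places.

Laspeyres component (base-period weights):
ΣP(Feb 2012)Q(Jan 2012) = 3.04×46 + 1.45×106 + 6.37×48 + 3.77×79 + 1.92×80 = 139.84 + 153.7 + 305.76 + 297.83 + 153.6 = 1050.73
ΣP(Jan 2012)Q(Jan 2012) = 3.90×46 + 1.79×106 + 8.73×48 + 2.98×79 + 1.42×80 = 179.4 + 189.74 + 419.04 + 235.42 + 113.6 = 1137.2
L = 1050.73 / 1137.2 × 100 = 92.3962
Paasche component (current-period weights):
ΣP(Feb 2012)Q(Feb 2012) = 3.04×48 + 1.45×83 + 6.37×50 + 3.77×67 + 1.92×73 = 145.92 + 120.35 + 318.5 + 252.59 + 140.16 = 977.52
ΣP(Jan 2012)Q(Feb 2012) = 3.90×48 + 1.79×83 + 8.73×50 + 2.98×67 + 1.42×73 = 187.2 + 148.57 + 436.5 + 199.66 + 103.66 = 1075.59
P = 977.52 / 1075.59 × 100 = 90.8822
Fisher = √(L × P) = √(92.3962 × 90.8822) = 91.6361

91.64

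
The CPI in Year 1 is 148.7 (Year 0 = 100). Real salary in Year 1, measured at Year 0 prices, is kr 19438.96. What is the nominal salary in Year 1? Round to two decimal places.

28905.73

Nominal = Real × (Index/100) = 19438.96 × (148.7/100)
        = 19438.96 × 1.487 = 28905.7335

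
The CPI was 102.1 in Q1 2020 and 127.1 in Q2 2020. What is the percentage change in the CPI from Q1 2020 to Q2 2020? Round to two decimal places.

Change = (127.1 − 102.1) / 102.1 × 100
       = 25.0 / 102.1 × 100 = 24.4858%

24.49%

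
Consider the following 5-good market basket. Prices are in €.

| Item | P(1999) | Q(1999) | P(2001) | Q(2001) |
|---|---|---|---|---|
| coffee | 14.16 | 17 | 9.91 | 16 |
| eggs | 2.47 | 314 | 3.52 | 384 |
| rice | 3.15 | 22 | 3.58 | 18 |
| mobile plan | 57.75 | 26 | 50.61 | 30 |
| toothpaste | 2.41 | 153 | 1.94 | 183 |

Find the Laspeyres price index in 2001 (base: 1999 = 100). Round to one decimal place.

100.3

Laspeyres price index uses base-period quantities as weights.
ΣP(2001)·Q(1999) = 9.91×17 + 3.52×314 + 3.58×22 + 50.61×26 + 1.94×153 = 168.47 + 1105.28 + 78.76 + 1315.86 + 296.82 = 2965.19
ΣP(1999)·Q(1999) = 14.16×17 + 2.47×314 + 3.15×22 + 57.75×26 + 2.41×153 = 240.72 + 775.58 + 69.3 + 1501.5 + 368.73 = 2955.83
Index = 2965.19 / 2955.83 × 100 = 100.3167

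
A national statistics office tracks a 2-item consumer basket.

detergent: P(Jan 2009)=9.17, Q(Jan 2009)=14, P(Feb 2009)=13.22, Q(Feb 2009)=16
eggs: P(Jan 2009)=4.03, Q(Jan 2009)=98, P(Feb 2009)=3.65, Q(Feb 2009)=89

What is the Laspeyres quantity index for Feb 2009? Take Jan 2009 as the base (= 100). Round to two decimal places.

96.57

Laspeyres quantity index uses base-period prices as weights.
ΣP(Jan 2009)·Q(Feb 2009) = 9.17×16 + 4.03×89 = 146.72 + 358.67 = 505.39
ΣP(Jan 2009)·Q(Jan 2009) = 9.17×14 + 4.03×98 = 128.38 + 394.94 = 523.32
Index = 505.39 / 523.32 × 100 = 96.5738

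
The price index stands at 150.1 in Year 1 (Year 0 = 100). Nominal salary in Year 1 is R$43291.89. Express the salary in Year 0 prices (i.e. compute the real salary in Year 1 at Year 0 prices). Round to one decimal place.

28842.0

Real = Nominal ÷ (Index/100) = 43291.89 ÷ (150.1/100)
     = 43291.89 ÷ 1.501 = 28842.0320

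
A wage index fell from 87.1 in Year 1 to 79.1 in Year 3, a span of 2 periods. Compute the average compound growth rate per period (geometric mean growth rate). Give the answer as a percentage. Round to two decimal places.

Growth factor = (79.1/87.1)^(1/2) = (0.908152)^(1/2) = 0.952970
Growth rate = 0.952970 − 1 = -0.047030 = -4.7030%

-4.70%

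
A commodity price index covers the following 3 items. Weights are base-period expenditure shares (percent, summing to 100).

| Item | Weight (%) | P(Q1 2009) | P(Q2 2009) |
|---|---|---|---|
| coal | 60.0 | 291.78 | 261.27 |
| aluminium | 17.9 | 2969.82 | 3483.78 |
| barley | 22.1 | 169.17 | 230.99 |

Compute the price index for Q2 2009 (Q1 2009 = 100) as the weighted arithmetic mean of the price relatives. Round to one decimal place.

coal: 60.0 × (261.27/291.78) = 60.0 × 0.895435 = 53.7261
aluminium: 17.9 × (3483.78/2969.82) = 17.9 × 1.173061 = 20.9978
barley: 22.1 × (230.99/169.17) = 22.1 × 1.365431 = 30.1760
Index = Σ wᵢ·(p₁ᵢ/p₀ᵢ) = 53.7261 + 20.9978 + 30.1760 = 104.8999

104.9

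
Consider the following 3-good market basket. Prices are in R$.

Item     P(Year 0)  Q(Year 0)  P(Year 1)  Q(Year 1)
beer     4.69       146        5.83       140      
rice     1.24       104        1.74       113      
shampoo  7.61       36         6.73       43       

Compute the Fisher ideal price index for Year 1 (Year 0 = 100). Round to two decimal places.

116.51

Laspeyres component (base-period weights):
ΣP(Year 1)Q(Year 0) = 5.83×146 + 1.74×104 + 6.73×36 = 851.18 + 180.96 + 242.28 = 1274.42
ΣP(Year 0)Q(Year 0) = 4.69×146 + 1.24×104 + 7.61×36 = 684.74 + 128.96 + 273.96 = 1087.66
L = 1274.42 / 1087.66 × 100 = 117.1708
Paasche component (current-period weights):
ΣP(Year 1)Q(Year 1) = 5.83×140 + 1.74×113 + 6.73×43 = 816.2 + 196.62 + 289.39 = 1302.21
ΣP(Year 0)Q(Year 1) = 4.69×140 + 1.24×113 + 7.61×43 = 656.6 + 140.12 + 327.23 = 1123.95
P = 1302.21 / 1123.95 × 100 = 115.8601
Fisher = √(L × P) = √(117.1708 × 115.8601) = 116.5136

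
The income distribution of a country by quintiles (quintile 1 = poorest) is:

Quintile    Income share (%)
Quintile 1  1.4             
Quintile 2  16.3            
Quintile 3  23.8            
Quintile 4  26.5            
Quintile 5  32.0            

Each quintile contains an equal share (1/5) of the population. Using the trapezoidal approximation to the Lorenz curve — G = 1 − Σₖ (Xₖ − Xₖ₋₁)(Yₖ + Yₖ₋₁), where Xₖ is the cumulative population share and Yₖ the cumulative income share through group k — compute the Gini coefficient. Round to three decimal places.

Cumulative income shares Yₖ: 0.0140, 0.1770, 0.4150, 0.6800, 1.0000
Σ (Xₖ−Xₖ₋₁)(Yₖ+Yₖ₋₁) = (1/5)(0.0140+0.0000) + (1/5)(0.1770+0.0140) + (1/5)(0.4150+0.1770) + (1/5)(0.6800+0.4150) + (1/5)(1.0000+0.6800)
  = 0.0028 + 0.0382 + 0.1184 + 0.2190 + 0.3360 = 0.7144
G = 1 − 0.7144 = 0.2856

0.286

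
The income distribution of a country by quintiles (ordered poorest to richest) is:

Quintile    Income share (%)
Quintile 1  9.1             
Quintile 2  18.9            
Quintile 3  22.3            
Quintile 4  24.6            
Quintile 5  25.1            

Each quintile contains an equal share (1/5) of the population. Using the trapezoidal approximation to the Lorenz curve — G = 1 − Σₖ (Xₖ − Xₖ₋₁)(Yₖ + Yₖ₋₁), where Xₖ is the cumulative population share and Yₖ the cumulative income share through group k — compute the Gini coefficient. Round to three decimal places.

Cumulative income shares Yₖ: 0.0910, 0.2800, 0.5030, 0.7490, 1.0000
Σ (Xₖ−Xₖ₋₁)(Yₖ+Yₖ₋₁) = (1/5)(0.0910+0.0000) + (1/5)(0.2800+0.0910) + (1/5)(0.5030+0.2800) + (1/5)(0.7490+0.5030) + (1/5)(1.0000+0.7490)
  = 0.0182 + 0.0742 + 0.1566 + 0.2504 + 0.3498 = 0.8492
G = 1 − 0.8492 = 0.1508

0.151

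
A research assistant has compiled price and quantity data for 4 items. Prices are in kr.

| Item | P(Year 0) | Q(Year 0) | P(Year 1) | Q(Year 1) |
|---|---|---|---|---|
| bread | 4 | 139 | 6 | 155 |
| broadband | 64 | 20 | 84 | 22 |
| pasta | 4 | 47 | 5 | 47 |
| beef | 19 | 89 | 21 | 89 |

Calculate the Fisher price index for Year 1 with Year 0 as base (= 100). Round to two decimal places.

124.63

Laspeyres component (base-period weights):
ΣP(Year 1)Q(Year 0) = 6×139 + 84×20 + 5×47 + 21×89 = 834 + 1680 + 235 + 1869 = 4618
ΣP(Year 0)Q(Year 0) = 4×139 + 64×20 + 4×47 + 19×89 = 556 + 1280 + 188 + 1691 = 3715
L = 4618 / 3715 × 100 = 124.3069
Paasche component (current-period weights):
ΣP(Year 1)Q(Year 1) = 6×155 + 84×22 + 5×47 + 21×89 = 930 + 1848 + 235 + 1869 = 4882
ΣP(Year 0)Q(Year 1) = 4×155 + 64×22 + 4×47 + 19×89 = 620 + 1408 + 188 + 1691 = 3907
P = 4882 / 3907 × 100 = 124.9552
Fisher = √(L × P) = √(124.3069 × 124.9552) = 124.6306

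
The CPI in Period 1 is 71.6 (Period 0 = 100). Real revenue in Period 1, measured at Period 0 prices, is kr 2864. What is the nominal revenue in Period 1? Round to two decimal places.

Nominal = Real × (Index/100) = 2864 × (71.6/100)
        = 2864 × 0.716 = 2050.6240

2050.62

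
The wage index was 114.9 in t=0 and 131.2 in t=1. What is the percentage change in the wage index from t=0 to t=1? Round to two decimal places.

Change = (131.2 − 114.9) / 114.9 × 100
       = 16.3 / 114.9 × 100 = 14.1862%

14.19%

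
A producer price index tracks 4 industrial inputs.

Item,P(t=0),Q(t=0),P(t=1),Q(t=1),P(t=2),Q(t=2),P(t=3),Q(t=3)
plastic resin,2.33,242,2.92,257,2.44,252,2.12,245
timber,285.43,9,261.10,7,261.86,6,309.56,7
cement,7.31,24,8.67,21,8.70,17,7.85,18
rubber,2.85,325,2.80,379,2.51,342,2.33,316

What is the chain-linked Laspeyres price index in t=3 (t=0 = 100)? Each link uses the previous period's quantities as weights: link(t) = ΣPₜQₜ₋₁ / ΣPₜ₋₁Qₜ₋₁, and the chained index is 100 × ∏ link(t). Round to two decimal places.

Link t=0→t=1:
ΣP(t=1)Q(t=0) = 2.92×242 + 261.10×9 + 8.67×24 + 2.80×325 = 706.64 + 2349.9 + 208.08 + 910 = 4174.62
ΣP(t=0)Q(t=0) = 2.33×242 + 285.43×9 + 7.31×24 + 2.85×325 = 563.86 + 2568.87 + 175.44 + 926.25 = 4234.42
link = 4174.62/4234.42 = 0.985878
Link t=1→t=2:
ΣP(t=2)Q(t=1) = 2.44×257 + 261.86×7 + 8.70×21 + 2.51×379 = 627.08 + 1833.02 + 182.7 + 951.29 = 3594.09
ΣP(t=1)Q(t=1) = 2.92×257 + 261.10×7 + 8.67×21 + 2.80×379 = 750.44 + 1827.7 + 182.07 + 1061.2 = 3821.41
link = 3594.09/3821.41 = 0.940514
Link t=2→t=3:
ΣP(t=3)Q(t=2) = 2.12×252 + 309.56×6 + 7.85×17 + 2.33×342 = 534.24 + 1857.36 + 133.45 + 796.86 = 3321.91
ΣP(t=2)Q(t=2) = 2.44×252 + 261.86×6 + 8.70×17 + 2.51×342 = 614.88 + 1571.16 + 147.9 + 858.42 = 3192.36
link = 3321.91/3192.36 = 1.040581
Chained index = 100 × 0.985878 × 0.940514 × 1.040581 = 96.4860

96.49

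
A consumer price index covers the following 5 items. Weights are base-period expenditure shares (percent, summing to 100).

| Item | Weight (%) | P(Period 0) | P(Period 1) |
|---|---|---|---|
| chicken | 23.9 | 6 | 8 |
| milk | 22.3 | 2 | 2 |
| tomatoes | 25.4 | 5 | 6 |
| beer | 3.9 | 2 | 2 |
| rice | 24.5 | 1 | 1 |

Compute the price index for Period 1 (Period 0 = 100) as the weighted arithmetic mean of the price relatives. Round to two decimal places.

chicken: 23.9 × (8/6) = 23.9 × 1.333333 = 31.8667
milk: 22.3 × (2/2) = 22.3 × 1.000000 = 22.3000
tomatoes: 25.4 × (6/5) = 25.4 × 1.200000 = 30.4800
beer: 3.9 × (2/2) = 3.9 × 1.000000 = 3.9000
rice: 24.5 × (1/1) = 24.5 × 1.000000 = 24.5000
Index = Σ wᵢ·(p₁ᵢ/p₀ᵢ) = 31.8667 + 22.3000 + 30.4800 + 3.9000 + 24.5000 = 113.0467

113.05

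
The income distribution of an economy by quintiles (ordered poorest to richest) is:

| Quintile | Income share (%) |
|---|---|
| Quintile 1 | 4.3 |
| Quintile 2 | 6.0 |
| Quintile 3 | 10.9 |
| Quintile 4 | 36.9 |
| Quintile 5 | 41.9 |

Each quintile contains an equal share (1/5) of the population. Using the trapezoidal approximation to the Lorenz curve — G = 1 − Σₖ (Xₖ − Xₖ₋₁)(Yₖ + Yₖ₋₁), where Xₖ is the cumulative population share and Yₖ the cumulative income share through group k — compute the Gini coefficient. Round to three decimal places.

Cumulative income shares Yₖ: 0.0430, 0.1030, 0.2120, 0.5810, 1.0000
Σ (Xₖ−Xₖ₋₁)(Yₖ+Yₖ₋₁) = (1/5)(0.0430+0.0000) + (1/5)(0.1030+0.0430) + (1/5)(0.2120+0.1030) + (1/5)(0.5810+0.2120) + (1/5)(1.0000+0.5810)
  = 0.0086 + 0.0292 + 0.0630 + 0.1586 + 0.3162 = 0.5756
G = 1 − 0.5756 = 0.4244

0.424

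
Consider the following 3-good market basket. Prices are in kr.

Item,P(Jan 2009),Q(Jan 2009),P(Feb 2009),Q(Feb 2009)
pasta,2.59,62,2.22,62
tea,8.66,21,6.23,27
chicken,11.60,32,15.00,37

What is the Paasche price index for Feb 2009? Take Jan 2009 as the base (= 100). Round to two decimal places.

Paasche price index uses current-period quantities as weights.
ΣP(Feb 2009)·Q(Feb 2009) = 2.22×62 + 6.23×27 + 15.00×37 = 137.64 + 168.21 + 555 = 860.85
ΣP(Jan 2009)·Q(Feb 2009) = 2.59×62 + 8.66×27 + 11.60×37 = 160.58 + 233.82 + 429.2 = 823.6
Index = 860.85 / 823.6 × 100 = 104.5228

104.52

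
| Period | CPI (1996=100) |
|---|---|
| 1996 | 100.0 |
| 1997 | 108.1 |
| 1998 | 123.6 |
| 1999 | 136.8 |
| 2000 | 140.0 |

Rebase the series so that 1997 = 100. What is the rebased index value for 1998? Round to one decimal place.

114.3

Rebased(1998) = 123.6 / 108.1 × 100 = 114.3386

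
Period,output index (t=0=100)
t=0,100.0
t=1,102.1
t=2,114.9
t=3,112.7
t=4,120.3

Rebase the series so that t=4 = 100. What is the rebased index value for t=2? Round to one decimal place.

Rebased(t=2) = 114.9 / 120.3 × 100 = 95.5112

95.5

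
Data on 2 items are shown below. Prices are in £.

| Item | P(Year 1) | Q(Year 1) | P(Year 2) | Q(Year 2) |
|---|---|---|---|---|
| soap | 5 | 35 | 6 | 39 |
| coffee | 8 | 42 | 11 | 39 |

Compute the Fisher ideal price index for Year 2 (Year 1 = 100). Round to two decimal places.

Laspeyres component (base-period weights):
ΣP(Year 2)Q(Year 1) = 6×35 + 11×42 = 210 + 462 = 672
ΣP(Year 1)Q(Year 1) = 5×35 + 8×42 = 175 + 336 = 511
L = 672 / 511 × 100 = 131.5068
Paasche component (current-period weights):
ΣP(Year 2)Q(Year 2) = 6×39 + 11×39 = 234 + 429 = 663
ΣP(Year 1)Q(Year 2) = 5×39 + 8×39 = 195 + 312 = 507
P = 663 / 507 × 100 = 130.7692
Fisher = √(L × P) = √(131.5068 × 130.7692) = 131.1375

131.14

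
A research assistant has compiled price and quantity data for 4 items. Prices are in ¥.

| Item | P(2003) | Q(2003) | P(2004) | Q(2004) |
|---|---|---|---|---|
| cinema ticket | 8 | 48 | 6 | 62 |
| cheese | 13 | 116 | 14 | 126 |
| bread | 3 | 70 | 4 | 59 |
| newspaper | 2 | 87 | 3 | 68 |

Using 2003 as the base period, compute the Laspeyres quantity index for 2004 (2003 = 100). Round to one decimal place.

107.5

Laspeyres quantity index uses base-period prices as weights.
ΣP(2003)·Q(2004) = 8×62 + 13×126 + 3×59 + 2×68 = 496 + 1638 + 177 + 136 = 2447
ΣP(2003)·Q(2003) = 8×48 + 13×116 + 3×70 + 2×87 = 384 + 1508 + 210 + 174 = 2276
Index = 2447 / 2276 × 100 = 107.5132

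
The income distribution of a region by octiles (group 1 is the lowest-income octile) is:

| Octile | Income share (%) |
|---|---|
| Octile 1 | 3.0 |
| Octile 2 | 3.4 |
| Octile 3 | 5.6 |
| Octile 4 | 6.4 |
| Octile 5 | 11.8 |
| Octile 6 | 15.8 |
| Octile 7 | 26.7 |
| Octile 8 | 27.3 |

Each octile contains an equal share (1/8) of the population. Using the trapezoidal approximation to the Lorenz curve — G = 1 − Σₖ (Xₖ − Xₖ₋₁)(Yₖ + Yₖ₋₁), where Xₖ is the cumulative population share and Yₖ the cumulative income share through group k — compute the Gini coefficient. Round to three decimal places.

Cumulative income shares Yₖ: 0.0300, 0.0640, 0.1200, 0.1840, 0.3020, 0.4600, 0.7270, 1.0000
Σ (Xₖ−Xₖ₋₁)(Yₖ+Yₖ₋₁) = (1/8)(0.0300+0.0000) + (1/8)(0.0640+0.0300) + (1/8)(0.1200+0.0640) + (1/8)(0.1840+0.1200) + (1/8)(0.3020+0.1840) + (1/8)(0.4600+0.3020) + (1/8)(0.7270+0.4600) + (1/8)(1.0000+0.7270)
  = 0.0037 + 0.0118 + 0.0230 + 0.0380 + 0.0607 + 0.0953 + 0.1484 + 0.2159 = 0.5968
G = 1 − 0.5968 = 0.4032

0.403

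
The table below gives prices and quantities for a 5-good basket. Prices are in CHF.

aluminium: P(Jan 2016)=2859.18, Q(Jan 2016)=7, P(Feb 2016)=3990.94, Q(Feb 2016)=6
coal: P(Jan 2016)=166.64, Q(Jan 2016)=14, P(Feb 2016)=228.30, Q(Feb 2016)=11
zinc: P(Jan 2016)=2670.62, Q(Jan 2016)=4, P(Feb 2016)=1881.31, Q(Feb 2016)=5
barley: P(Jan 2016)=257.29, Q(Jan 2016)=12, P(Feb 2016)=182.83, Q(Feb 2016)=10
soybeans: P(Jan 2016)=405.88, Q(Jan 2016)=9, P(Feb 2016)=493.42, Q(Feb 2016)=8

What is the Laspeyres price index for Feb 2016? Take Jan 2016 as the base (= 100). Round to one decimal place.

Laspeyres price index uses base-period quantities as weights.
ΣP(Feb 2016)·Q(Jan 2016) = 3990.94×7 + 228.30×14 + 1881.31×4 + 182.83×12 + 493.42×9 = 27936.58 + 3196.2 + 7525.24 + 2193.96 + 4440.78 = 45292.76
ΣP(Jan 2016)·Q(Jan 2016) = 2859.18×7 + 166.64×14 + 2670.62×4 + 257.29×12 + 405.88×9 = 20014.26 + 2332.96 + 10682.48 + 3087.48 + 3652.92 = 39770.1
Index = 45292.76 / 39770.1 × 100 = 113.8865

113.9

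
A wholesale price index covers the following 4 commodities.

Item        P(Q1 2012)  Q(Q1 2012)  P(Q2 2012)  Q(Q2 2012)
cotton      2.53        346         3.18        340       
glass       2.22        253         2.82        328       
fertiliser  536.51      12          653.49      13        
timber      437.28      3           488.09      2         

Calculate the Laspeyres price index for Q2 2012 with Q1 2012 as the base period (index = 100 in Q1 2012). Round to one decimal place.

Laspeyres price index uses base-period quantities as weights.
ΣP(Q2 2012)·Q(Q1 2012) = 3.18×346 + 2.82×253 + 653.49×12 + 488.09×3 = 1100.28 + 713.46 + 7841.88 + 1464.27 = 11119.89
ΣP(Q1 2012)·Q(Q1 2012) = 2.53×346 + 2.22×253 + 536.51×12 + 437.28×3 = 875.38 + 561.66 + 6438.12 + 1311.84 = 9187
Index = 11119.89 / 9187 × 100 = 121.0394

121.0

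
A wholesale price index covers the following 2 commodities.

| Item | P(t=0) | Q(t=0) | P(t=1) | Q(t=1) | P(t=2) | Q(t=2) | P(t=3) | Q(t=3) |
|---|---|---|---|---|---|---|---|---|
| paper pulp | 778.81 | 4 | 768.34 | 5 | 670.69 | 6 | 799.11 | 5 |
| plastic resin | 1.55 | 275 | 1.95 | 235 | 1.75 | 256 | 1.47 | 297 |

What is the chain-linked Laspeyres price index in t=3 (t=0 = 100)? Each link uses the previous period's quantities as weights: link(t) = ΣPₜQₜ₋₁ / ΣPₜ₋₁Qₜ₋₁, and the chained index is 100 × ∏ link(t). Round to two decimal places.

Link t=0→t=1:
ΣP(t=1)Q(t=0) = 768.34×4 + 1.95×275 = 3073.36 + 536.25 = 3609.61
ΣP(t=0)Q(t=0) = 778.81×4 + 1.55×275 = 3115.24 + 426.25 = 3541.49
link = 3609.61/3541.49 = 1.019235
Link t=1→t=2:
ΣP(t=2)Q(t=1) = 670.69×5 + 1.75×235 = 3353.45 + 411.25 = 3764.7
ΣP(t=1)Q(t=1) = 768.34×5 + 1.95×235 = 3841.7 + 458.25 = 4299.95
link = 3764.7/4299.95 = 0.875522
Link t=2→t=3:
ΣP(t=3)Q(t=2) = 799.11×6 + 1.47×256 = 4794.66 + 376.32 = 5170.98
ΣP(t=2)Q(t=2) = 670.69×6 + 1.75×256 = 4024.14 + 448 = 4472.14
link = 5170.98/4472.14 = 1.156265
Chained index = 100 × 1.019235 × 0.875522 × 1.156265 = 103.1808

103.18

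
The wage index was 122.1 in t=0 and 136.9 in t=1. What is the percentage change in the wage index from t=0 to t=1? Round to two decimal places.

Change = (136.9 − 122.1) / 122.1 × 100
       = 14.8 / 122.1 × 100 = 12.1212%

12.12%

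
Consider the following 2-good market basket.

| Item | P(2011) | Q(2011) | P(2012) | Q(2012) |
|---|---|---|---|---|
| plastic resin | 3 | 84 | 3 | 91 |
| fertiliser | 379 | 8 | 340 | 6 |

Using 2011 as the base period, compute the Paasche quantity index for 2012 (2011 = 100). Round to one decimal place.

77.8

Paasche quantity index uses current-period prices as weights.
ΣP(2012)·Q(2012) = 3×91 + 340×6 = 273 + 2040 = 2313
ΣP(2012)·Q(2011) = 3×84 + 340×8 = 252 + 2720 = 2972
Index = 2313 / 2972 × 100 = 77.8264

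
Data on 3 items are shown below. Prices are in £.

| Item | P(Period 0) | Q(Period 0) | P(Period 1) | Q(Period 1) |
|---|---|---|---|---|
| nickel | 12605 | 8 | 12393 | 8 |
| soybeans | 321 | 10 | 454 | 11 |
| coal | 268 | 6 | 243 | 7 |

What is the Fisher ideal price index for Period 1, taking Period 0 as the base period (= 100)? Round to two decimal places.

Laspeyres component (base-period weights):
ΣP(Period 1)Q(Period 0) = 12393×8 + 454×10 + 243×6 = 99144 + 4540 + 1458 = 105142
ΣP(Period 0)Q(Period 0) = 12605×8 + 321×10 + 268×6 = 100840 + 3210 + 1608 = 105658
L = 105142 / 105658 × 100 = 99.5116
Paasche component (current-period weights):
ΣP(Period 1)Q(Period 1) = 12393×8 + 454×11 + 243×7 = 99144 + 4994 + 1701 = 105839
ΣP(Period 0)Q(Period 1) = 12605×8 + 321×11 + 268×7 = 100840 + 3531 + 1876 = 106247
P = 105839 / 106247 × 100 = 99.6160
Fisher = √(L × P) = √(99.5116 × 99.6160) = 99.5638

99.56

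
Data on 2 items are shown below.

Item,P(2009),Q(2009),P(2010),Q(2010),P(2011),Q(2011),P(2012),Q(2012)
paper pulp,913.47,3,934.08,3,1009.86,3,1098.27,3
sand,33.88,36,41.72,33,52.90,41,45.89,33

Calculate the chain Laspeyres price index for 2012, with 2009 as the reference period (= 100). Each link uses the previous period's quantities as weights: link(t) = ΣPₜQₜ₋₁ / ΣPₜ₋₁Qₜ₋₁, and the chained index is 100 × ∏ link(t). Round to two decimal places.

Link 2009→2010:
ΣP(2010)Q(2009) = 934.08×3 + 41.72×36 = 2802.24 + 1501.92 = 4304.16
ΣP(2009)Q(2009) = 913.47×3 + 33.88×36 = 2740.41 + 1219.68 = 3960.09
link = 4304.16/3960.09 = 1.086884
Link 2010→2011:
ΣP(2011)Q(2010) = 1009.86×3 + 52.90×33 = 3029.58 + 1745.7 = 4775.28
ΣP(2010)Q(2010) = 934.08×3 + 41.72×33 = 2802.24 + 1376.76 = 4179
link = 4775.28/4179 = 1.142685
Link 2011→2012:
ΣP(2012)Q(2011) = 1098.27×3 + 45.89×41 = 3294.81 + 1881.49 = 5176.3
ΣP(2011)Q(2011) = 1009.86×3 + 52.90×41 = 3029.58 + 2168.9 = 5198.48
link = 5176.3/5198.48 = 0.995733
Chained index = 100 × 1.086884 × 1.142685 × 0.995733 = 123.6667

123.67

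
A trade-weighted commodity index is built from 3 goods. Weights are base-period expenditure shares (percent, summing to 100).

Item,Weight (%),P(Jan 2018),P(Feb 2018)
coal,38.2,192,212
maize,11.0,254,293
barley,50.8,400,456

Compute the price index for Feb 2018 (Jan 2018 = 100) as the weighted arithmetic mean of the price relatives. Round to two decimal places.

112.78

coal: 38.2 × (212/192) = 38.2 × 1.104167 = 42.1792
maize: 11.0 × (293/254) = 11.0 × 1.153543 = 12.6890
barley: 50.8 × (456/400) = 50.8 × 1.140000 = 57.9120
Index = Σ wᵢ·(p₁ᵢ/p₀ᵢ) = 42.1792 + 12.6890 + 57.9120 = 112.7801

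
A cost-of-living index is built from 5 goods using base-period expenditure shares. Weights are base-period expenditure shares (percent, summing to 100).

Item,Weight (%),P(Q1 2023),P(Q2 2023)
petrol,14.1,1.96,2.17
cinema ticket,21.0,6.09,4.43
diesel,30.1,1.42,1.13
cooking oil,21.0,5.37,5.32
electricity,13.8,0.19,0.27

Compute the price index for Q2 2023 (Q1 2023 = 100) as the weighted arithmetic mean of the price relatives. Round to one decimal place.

petrol: 14.1 × (2.17/1.96) = 14.1 × 1.107143 = 15.6107
cinema ticket: 21.0 × (4.43/6.09) = 21.0 × 0.727422 = 15.2759
diesel: 30.1 × (1.13/1.42) = 30.1 × 0.795775 = 23.9528
cooking oil: 21.0 × (5.32/5.37) = 21.0 × 0.990689 = 20.8045
electricity: 13.8 × (0.27/0.19) = 13.8 × 1.421053 = 19.6105
Index = Σ wᵢ·(p₁ᵢ/p₀ᵢ) = 15.6107 + 15.2759 + 23.9528 + 20.8045 + 19.6105 = 95.2544

95.3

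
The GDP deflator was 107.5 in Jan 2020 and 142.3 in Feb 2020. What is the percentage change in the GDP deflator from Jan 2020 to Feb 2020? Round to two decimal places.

Change = (142.3 − 107.5) / 107.5 × 100
       = 34.8 / 107.5 × 100 = 32.3721%

32.37%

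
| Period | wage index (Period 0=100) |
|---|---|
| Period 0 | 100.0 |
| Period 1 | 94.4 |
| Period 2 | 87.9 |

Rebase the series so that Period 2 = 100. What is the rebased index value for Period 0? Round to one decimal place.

113.8

Rebased(Period 0) = 100.0 / 87.9 × 100 = 113.7656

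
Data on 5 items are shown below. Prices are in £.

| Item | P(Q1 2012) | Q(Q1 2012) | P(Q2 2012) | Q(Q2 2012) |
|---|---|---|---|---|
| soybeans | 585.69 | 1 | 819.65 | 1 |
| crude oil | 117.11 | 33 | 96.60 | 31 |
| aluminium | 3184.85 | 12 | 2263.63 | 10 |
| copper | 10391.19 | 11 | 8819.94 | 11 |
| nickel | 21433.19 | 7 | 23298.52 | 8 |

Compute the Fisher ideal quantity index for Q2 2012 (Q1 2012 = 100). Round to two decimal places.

105.60

Laspeyres component (base-period weights):
ΣP(Q1 2012)Q(Q2 2012) = 585.69×1 + 117.11×31 + 3184.85×10 + 10391.19×11 + 21433.19×8 = 585.69 + 3630.41 + 31848.5 + 114303.09 + 171465.52 = 321833.21
ΣP(Q1 2012)Q(Q1 2012) = 585.69×1 + 117.11×33 + 3184.85×12 + 10391.19×11 + 21433.19×7 = 585.69 + 3864.63 + 38218.2 + 114303.09 + 150032.33 = 307003.94
L = 321833.21 / 307003.94 × 100 = 104.8303
Paasche component (current-period weights):
ΣP(Q2 2012)Q(Q2 2012) = 819.65×1 + 96.60×31 + 2263.63×10 + 8819.94×11 + 23298.52×8 = 819.65 + 2994.6 + 22636.3 + 97019.34 + 186388.16 = 309858.05
ΣP(Q2 2012)Q(Q1 2012) = 819.65×1 + 96.60×33 + 2263.63×12 + 8819.94×11 + 23298.52×7 = 819.65 + 3187.8 + 27163.56 + 97019.34 + 163089.64 = 291279.99
P = 309858.05 / 291279.99 × 100 = 106.3781
Fisher = √(L × P) = √(104.8303 × 106.3781) = 105.6014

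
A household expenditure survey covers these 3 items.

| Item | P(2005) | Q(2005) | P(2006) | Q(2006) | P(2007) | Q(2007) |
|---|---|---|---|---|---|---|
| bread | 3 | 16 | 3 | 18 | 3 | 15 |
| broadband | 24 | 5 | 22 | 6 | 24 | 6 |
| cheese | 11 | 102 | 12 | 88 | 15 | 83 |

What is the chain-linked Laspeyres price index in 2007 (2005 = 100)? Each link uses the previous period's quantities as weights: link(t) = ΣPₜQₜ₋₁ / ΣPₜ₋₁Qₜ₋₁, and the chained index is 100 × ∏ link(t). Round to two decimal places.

130.94

Link 2005→2006:
ΣP(2006)Q(2005) = 3×16 + 22×5 + 12×102 = 48 + 110 + 1224 = 1382
ΣP(2005)Q(2005) = 3×16 + 24×5 + 11×102 = 48 + 120 + 1122 = 1290
link = 1382/1290 = 1.071318
Link 2006→2007:
ΣP(2007)Q(2006) = 3×18 + 24×6 + 15×88 = 54 + 144 + 1320 = 1518
ΣP(2006)Q(2006) = 3×18 + 22×6 + 12×88 = 54 + 132 + 1056 = 1242
link = 1518/1242 = 1.222222
Chained index = 100 × 1.071318 × 1.222222 = 130.9388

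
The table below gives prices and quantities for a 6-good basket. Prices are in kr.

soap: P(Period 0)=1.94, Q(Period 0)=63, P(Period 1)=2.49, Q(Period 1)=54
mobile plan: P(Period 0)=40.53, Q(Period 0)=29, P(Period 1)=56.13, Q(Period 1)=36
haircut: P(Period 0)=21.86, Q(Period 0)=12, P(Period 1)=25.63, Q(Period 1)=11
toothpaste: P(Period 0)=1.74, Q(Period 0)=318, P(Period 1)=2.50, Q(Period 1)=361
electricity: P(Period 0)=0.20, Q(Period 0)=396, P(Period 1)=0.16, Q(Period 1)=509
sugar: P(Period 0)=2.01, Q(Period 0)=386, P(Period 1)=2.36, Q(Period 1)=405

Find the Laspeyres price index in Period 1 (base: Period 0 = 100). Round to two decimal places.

Laspeyres price index uses base-period quantities as weights.
ΣP(Period 1)·Q(Period 0) = 2.49×63 + 56.13×29 + 25.63×12 + 2.50×318 + 0.16×396 + 2.36×386 = 156.87 + 1627.77 + 307.56 + 795 + 63.36 + 910.96 = 3861.52
ΣP(Period 0)·Q(Period 0) = 1.94×63 + 40.53×29 + 21.86×12 + 1.74×318 + 0.20×396 + 2.01×386 = 122.22 + 1175.37 + 262.32 + 553.32 + 79.2 + 775.86 = 2968.29
Index = 3861.52 / 2968.29 × 100 = 130.0924

130.09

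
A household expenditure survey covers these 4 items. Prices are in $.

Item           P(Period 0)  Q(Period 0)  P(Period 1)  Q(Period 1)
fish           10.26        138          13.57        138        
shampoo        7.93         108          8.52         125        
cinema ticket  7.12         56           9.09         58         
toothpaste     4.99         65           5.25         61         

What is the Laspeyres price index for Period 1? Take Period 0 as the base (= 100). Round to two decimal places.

121.62

Laspeyres price index uses base-period quantities as weights.
ΣP(Period 1)·Q(Period 0) = 13.57×138 + 8.52×108 + 9.09×56 + 5.25×65 = 1872.66 + 920.16 + 509.04 + 341.25 = 3643.11
ΣP(Period 0)·Q(Period 0) = 10.26×138 + 7.93×108 + 7.12×56 + 4.99×65 = 1415.88 + 856.44 + 398.72 + 324.35 = 2995.39
Index = 3643.11 / 2995.39 × 100 = 121.6239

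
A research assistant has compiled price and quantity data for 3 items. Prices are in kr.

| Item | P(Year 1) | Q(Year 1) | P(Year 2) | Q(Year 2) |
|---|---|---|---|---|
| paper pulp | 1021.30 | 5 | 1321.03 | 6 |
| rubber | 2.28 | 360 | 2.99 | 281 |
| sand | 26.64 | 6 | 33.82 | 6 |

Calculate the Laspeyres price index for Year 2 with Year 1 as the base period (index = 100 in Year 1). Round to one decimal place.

Laspeyres price index uses base-period quantities as weights.
ΣP(Year 2)·Q(Year 1) = 1321.03×5 + 2.99×360 + 33.82×6 = 6605.15 + 1076.4 + 202.92 = 7884.47
ΣP(Year 1)·Q(Year 1) = 1021.30×5 + 2.28×360 + 26.64×6 = 5106.5 + 820.8 + 159.84 = 6087.14
Index = 7884.47 / 6087.14 × 100 = 129.5267

129.5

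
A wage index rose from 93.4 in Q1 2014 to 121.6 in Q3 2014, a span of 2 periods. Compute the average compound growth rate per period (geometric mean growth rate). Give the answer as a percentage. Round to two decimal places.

Growth factor = (121.6/93.4)^(1/2) = (1.301927)^(1/2) = 1.141020
Growth rate = 1.141020 − 1 = 0.141020 = 14.1020%

14.10%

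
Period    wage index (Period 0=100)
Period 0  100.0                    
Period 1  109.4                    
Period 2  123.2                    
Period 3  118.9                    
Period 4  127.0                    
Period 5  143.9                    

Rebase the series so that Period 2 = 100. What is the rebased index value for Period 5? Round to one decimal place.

116.8

Rebased(Period 5) = 143.9 / 123.2 × 100 = 116.8019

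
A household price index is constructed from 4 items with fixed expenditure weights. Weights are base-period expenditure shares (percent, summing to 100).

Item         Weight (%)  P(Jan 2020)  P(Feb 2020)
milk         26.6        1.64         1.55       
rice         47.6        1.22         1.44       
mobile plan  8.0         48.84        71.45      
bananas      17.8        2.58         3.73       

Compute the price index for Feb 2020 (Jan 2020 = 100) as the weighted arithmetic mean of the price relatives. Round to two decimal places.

118.76

milk: 26.6 × (1.55/1.64) = 26.6 × 0.945122 = 25.1402
rice: 47.6 × (1.44/1.22) = 47.6 × 1.180328 = 56.1836
mobile plan: 8.0 × (71.45/48.84) = 8.0 × 1.462940 = 11.7035
bananas: 17.8 × (3.73/2.58) = 17.8 × 1.445736 = 25.7341
Index = Σ wᵢ·(p₁ᵢ/p₀ᵢ) = 25.1402 + 56.1836 + 11.7035 + 25.7341 = 118.7615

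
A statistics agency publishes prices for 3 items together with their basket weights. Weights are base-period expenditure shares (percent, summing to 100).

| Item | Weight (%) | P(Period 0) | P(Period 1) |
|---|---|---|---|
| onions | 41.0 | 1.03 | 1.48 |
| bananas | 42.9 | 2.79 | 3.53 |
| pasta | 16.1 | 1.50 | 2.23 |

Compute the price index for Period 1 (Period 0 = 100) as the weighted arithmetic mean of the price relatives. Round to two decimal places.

137.13

onions: 41.0 × (1.48/1.03) = 41.0 × 1.436893 = 58.9126
bananas: 42.9 × (3.53/2.79) = 42.9 × 1.265233 = 54.2785
pasta: 16.1 × (2.23/1.50) = 16.1 × 1.486667 = 23.9353
Index = Σ wᵢ·(p₁ᵢ/p₀ᵢ) = 58.9126 + 54.2785 + 23.9353 = 137.1264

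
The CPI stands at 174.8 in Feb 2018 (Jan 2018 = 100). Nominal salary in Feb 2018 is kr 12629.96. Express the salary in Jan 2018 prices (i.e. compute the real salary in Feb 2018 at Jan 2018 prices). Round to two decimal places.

7225.38

Real = Nominal ÷ (Index/100) = 12629.96 ÷ (174.8/100)
     = 12629.96 ÷ 1.748 = 7225.3776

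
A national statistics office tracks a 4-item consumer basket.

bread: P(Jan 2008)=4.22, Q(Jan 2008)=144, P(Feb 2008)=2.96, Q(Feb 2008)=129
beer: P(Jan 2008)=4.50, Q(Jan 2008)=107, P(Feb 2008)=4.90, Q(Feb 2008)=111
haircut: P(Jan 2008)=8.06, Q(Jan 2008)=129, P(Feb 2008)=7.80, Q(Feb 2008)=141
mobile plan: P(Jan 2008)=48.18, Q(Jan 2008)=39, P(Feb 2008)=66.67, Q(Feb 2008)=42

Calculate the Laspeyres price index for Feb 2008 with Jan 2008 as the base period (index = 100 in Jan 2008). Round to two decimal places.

113.70

Laspeyres price index uses base-period quantities as weights.
ΣP(Feb 2008)·Q(Jan 2008) = 2.96×144 + 4.90×107 + 7.80×129 + 66.67×39 = 426.24 + 524.3 + 1006.2 + 2600.13 = 4556.87
ΣP(Jan 2008)·Q(Jan 2008) = 4.22×144 + 4.50×107 + 8.06×129 + 48.18×39 = 607.68 + 481.5 + 1039.74 + 1879.02 = 4007.94
Index = 4556.87 / 4007.94 × 100 = 113.6961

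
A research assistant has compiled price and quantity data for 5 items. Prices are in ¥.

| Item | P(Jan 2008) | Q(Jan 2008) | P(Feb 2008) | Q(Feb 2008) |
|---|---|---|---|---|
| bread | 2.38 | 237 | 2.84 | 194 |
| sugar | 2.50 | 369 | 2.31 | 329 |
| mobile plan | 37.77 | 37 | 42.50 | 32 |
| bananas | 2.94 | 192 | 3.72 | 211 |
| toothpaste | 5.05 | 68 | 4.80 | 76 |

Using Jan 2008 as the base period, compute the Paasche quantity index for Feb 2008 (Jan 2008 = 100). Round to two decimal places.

Paasche quantity index uses current-period prices as weights.
ΣP(Feb 2008)·Q(Feb 2008) = 2.84×194 + 2.31×329 + 42.50×32 + 3.72×211 + 4.80×76 = 550.96 + 759.99 + 1360 + 784.92 + 364.8 = 3820.67
ΣP(Feb 2008)·Q(Jan 2008) = 2.84×237 + 2.31×369 + 42.50×37 + 3.72×192 + 4.80×68 = 673.08 + 852.39 + 1572.5 + 714.24 + 326.4 = 4138.61
Index = 3820.67 / 4138.61 × 100 = 92.3177

92.32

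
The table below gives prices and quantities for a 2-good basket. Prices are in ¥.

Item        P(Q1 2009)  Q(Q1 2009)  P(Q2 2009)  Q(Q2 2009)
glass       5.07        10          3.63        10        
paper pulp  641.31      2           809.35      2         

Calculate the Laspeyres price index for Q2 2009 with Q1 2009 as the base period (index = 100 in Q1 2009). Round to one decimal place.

124.1

Laspeyres price index uses base-period quantities as weights.
ΣP(Q2 2009)·Q(Q1 2009) = 3.63×10 + 809.35×2 = 36.3 + 1618.7 = 1655
ΣP(Q1 2009)·Q(Q1 2009) = 5.07×10 + 641.31×2 = 50.7 + 1282.62 = 1333.32
Index = 1655 / 1333.32 × 100 = 124.1262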